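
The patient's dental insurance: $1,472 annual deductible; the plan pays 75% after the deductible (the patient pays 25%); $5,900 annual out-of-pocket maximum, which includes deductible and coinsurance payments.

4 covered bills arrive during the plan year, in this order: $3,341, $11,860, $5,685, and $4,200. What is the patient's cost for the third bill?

$995.75

Claim 1 — $3,341: $1,472 to deductible, leaving $1,869; coinsurance $1,869 × 25% = $467.25. Patient pays $1,939.25; OOP now $1,939.25.
Claim 2 — $11,860: deductible met; 25% of $11,860 = $2,965. Patient owes $2,965 (running OOP $4,904.25).
Claim 3 — $5,685: 25% coinsurance on $5,685 = $1,421.25. Adding that to $4,904.25 gives $6,325.50, past the $5,900 cap; patient pays only $5,900 − $4,904.25 = $995.75.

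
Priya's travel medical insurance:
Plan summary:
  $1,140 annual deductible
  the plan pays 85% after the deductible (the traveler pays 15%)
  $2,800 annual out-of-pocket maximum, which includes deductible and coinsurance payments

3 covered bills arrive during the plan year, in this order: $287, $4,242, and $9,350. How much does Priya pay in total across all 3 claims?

#1 ($287): entire amount goes to the deductible. Cost to traveler: $287. OOP to date $287.
#2 ($4,242): deductible takes $853, $3,389 remains; traveler's 15% is $508.35. Traveler owes $1,361.35 (running OOP $1,648.35).
#3 ($9,350): 15% coinsurance on $9,350 = $1,402.50. Adding that to $1,648.35 gives $3,050.85, past the $2,800 cap; traveler pays only $2,800 − $1,648.35 = $1,151.65.
Total paid by the traveler: $287 + $1,361.35 + $1,151.65 = $2,800.

$2,800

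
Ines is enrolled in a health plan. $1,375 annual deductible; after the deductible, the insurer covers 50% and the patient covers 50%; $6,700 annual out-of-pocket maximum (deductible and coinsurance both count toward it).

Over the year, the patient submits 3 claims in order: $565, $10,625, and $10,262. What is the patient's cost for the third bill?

Claim 1 — $565: entire amount goes to the deductible. Patient pays $565; OOP now $565.
Claim 2 — $10,625: $810 finishes the deductible; $9,815 goes to coinsurance; 50% of $9,815 = $4,907.50. Patient pays $5,717.50; OOP now $6,282.50.
Claim 3 — $10,262: deductible already satisfied, so patient's share is 50% × $10,262 = $5,131. Adding that to $6,282.50 gives $11,413.50, past the $6,700 cap; patient pays only $6,700 − $6,282.50 = $417.50.

$417.50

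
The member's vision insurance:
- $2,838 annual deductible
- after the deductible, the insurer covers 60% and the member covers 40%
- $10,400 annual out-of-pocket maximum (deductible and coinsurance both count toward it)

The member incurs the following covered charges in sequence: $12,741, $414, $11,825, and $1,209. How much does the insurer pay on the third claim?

Claim 1 — $12,741: $2,838 finishes the deductible; $9,903 goes to coinsurance; coinsurance $9,903 × 40% = $3,961.20. Cost to member: $6,799.20. OOP to date $6,799.20. Insurer: $12,741 − $6,799.20 = $5,941.80.
Claim 2 — $414: deductible already satisfied, so member's share is 40% × $414 = $165.60. Member owes $165.60 (running OOP $6,964.80). Plan pays $414 − $165.60 = $248.40.
Claim 3 — $11,825: 40% coinsurance on $11,825 = $4,730. Adding that to $6,964.80 gives $11,694.80, past the $10,400 cap; member pays only $10,400 − $6,964.80 = $3,435.20. Plan pays $11,825 − $3,435.20 = $8,389.80.

$8,389.80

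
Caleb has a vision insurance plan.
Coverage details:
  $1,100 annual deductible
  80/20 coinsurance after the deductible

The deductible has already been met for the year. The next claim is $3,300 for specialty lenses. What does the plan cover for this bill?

The deductible is already satisfied, so the full bill goes to coinsurance.
20% of $3,300 = $660 falls to the member.
The insurer covers the remainder: $3,300 − $660 = $2,640.

$2,640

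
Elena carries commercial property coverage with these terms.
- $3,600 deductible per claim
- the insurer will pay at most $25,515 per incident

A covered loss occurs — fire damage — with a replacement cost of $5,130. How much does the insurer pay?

Subtract the deductible: $5,130 − $3,600 = $1,530.
$1,530 is within the $25,515 limit, so the insurer pays $1,530.

$1,530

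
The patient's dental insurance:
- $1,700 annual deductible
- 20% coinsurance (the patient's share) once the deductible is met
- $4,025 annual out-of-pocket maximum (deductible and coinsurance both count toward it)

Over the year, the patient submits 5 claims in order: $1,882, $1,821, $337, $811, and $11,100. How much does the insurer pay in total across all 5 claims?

$11,926

#1 ($1,882): $1,700 to deductible, leaving $182; coinsurance $182 × 20% = $36.40. Patient owes $1,736.40 (running OOP $1,736.40). Insurer: $1,882 − $1,736.40 = $145.60.
#2 ($1,821): deductible met; 20% of $1,821 = $364.20. Cost to patient: $364.20. OOP to date $2,100.60. Insurer: $1,821 − $364.20 = $1,456.80.
#3 ($337): deductible already satisfied, so patient's share is 20% × $337 = $67.40. Patient pays $67.40; OOP now $2,168. Plan pays $337 − $67.40 = $269.60.
#4 ($811): 20% coinsurance on $811 = $162.20. Cost to patient: $162.20. OOP to date $2,330.20. Insurer: $811 − $162.20 = $648.80.
#5 ($11,100): deductible met; 20% of $11,100 = $2,220. That would push OOP to $4,550.20, over the $4,025 cap, so patient pays $4,025 − $2,330.20 = $1,694.80. Plan pays $11,100 − $1,694.80 = $9,405.20.
Insurer total: $145.60 + $1,456.80 + $269.60 + $648.80 + $9,405.20 = $11,926.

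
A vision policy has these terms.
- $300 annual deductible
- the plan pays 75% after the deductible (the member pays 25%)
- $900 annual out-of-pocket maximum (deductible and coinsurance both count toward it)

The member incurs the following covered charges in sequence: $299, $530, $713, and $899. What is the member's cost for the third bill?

#1 ($299): fully absorbed by the deductible. Cost to member: $299. OOP to date $299.
#2 ($530): deductible takes $1, $529 remains; member's 25% is $132.25. Member pays $133.25; OOP now $432.25.
#3 ($713): 25% coinsurance on $713 = $178.25. Cost to member: $178.25. OOP to date $610.50.

$178.25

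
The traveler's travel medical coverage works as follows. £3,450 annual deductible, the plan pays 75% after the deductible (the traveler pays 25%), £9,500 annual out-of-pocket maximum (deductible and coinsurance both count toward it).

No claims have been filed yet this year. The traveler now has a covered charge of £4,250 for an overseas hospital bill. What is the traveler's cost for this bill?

£3,650

Deductible not yet touched, so the first £3,450 of the bill goes to the deductible.
That leaves £4,250 − £3,450 = £800 for coinsurance.
Coinsurance: £800 × 25% = £200.
Traveler responsibility before any cap: £3,450 + £200 = £3,650.
Cumulative spending £0 + £3,650 = £3,650 stays under the £9,500 maximum.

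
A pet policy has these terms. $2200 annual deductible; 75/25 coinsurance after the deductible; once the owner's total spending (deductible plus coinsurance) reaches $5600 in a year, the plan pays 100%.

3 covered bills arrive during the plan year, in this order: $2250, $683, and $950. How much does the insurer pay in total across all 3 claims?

$1262.25

Bill 1, $2250: deductible takes $2200, $50 remains; owner's 25% is $12.50. Cost to owner: $2212.50. OOP to date $2212.50. Plan pays $2250 − $2212.50 = $37.50.
Bill 2, $683: 25% coinsurance on $683 = $170.75. Owner owes $170.75 (running OOP $2383.25). Plan pays $683 − $170.75 = $512.25.
Bill 3, $950: deductible already satisfied, so owner's share is 25% × $950 = $237.50. Cost to owner: $237.50. OOP to date $2620.75. Plan pays $950 − $237.50 = $712.50.
Insurer total = bills − owner's total = $3883 − $2620.75 = $1262.25.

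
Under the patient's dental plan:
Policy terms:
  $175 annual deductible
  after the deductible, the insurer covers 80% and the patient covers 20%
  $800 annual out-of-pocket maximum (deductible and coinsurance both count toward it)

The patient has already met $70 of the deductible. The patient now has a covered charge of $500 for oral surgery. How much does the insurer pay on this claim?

$316

Remaining deductible: $175 − $70 = $105.
After the $105 deductible portion, $500 − $105 = $395 is subject to coinsurance.
20% of $395 = $79 falls to the patient.
Patient responsibility before any cap: $105 + $79 = $184.
Cumulative spending $70 + $184 = $254 stays under the $800 maximum.
Insurer pays the balance: $500 − $184 = $316.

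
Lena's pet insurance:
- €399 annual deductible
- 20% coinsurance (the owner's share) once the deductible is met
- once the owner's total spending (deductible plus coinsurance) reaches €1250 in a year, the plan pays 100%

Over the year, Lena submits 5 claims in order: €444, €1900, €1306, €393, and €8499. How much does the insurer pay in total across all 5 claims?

€11292

Claim 1 — €444: €399 finishes the deductible; €45 goes to coinsurance; coinsurance €45 × 20% = €9. Owner pays €408; OOP now €408. Plan pays €444 − €408 = €36.
Claim 2 — €1900: deductible already satisfied, so owner's share is 20% × €1900 = €380. Cost to owner: €380. OOP to date €788. Insurer: €1900 − €380 = €1520.
Claim 3 — €1306: 20% coinsurance on €1306 = €261.20. Owner owes €261.20 (running OOP €1049.20). Plan pays €1306 − €261.20 = €1044.80.
Claim 4 — €393: deductible met; 20% of €393 = €78.60. Owner owes €78.60 (running OOP €1127.80). Plan pays €393 − €78.60 = €314.40.
Claim 5 — €8499: deductible already satisfied, so owner's share is 20% × €8499 = €1699.80. Adding that to €1127.80 gives €2827.60, past the €1250 cap; owner pays only €1250 − €1127.80 = €122.20. Insurer: €8499 − €122.20 = €8376.80.
Insurer total = bills − owner's total = €12542 − €1250 = €11292.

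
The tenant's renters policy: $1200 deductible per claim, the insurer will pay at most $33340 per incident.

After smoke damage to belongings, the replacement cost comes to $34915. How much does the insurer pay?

Subtract the deductible: $34915 − $1200 = $33715.
Since $33715 > $33340, the payout is capped at $33340.

$33340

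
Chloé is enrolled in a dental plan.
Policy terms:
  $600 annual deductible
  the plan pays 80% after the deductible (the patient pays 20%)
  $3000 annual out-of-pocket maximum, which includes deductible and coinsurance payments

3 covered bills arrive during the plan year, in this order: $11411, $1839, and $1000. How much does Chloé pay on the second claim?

Claim 1 ($11411): deductible takes $600, $10811 remains; 20% of $10811 = $2162.20. Patient owes $2762.20 (running OOP $2762.20).
Claim 2 ($1839): deductible already satisfied, so patient's share is 20% × $1839 = $367.80. OOP would hit $3130 > $3000, so the cap limits the patient to $3000 − $2762.20 = $237.80.

$237.80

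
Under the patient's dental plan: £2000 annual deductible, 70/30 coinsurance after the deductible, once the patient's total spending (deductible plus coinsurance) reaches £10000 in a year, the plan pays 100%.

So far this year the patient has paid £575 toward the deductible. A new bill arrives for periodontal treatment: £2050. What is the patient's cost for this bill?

£575 of the £2000 deductible is already met, leaving £1425.
That leaves £2050 − £1425 = £625 for coinsurance.
Patient's 30% share of £625 is £187.50.
That puts the patient's cost at £1425 + £187.50 = £1612.50 before any cap.
Cumulative spending £575 + £1612.50 = £2187.50 stays under the £10000 maximum.

£1612.50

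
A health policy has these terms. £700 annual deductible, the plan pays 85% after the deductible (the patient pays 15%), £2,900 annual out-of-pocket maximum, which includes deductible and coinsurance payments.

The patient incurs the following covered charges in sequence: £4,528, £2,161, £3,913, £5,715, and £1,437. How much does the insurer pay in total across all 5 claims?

£14,854

Claim 1 (£4,528): £700 to deductible, leaving £3,828; 15% of £3,828 = £574.20. Cost to patient: £1,274.20. OOP to date £1,274.20. Plan pays £4,528 − £1,274.20 = £3,253.80.
Claim 2 (£2,161): deductible met; 15% of £2,161 = £324.15. Patient pays £324.15; OOP now £1,598.35. Insurer: £2,161 − £324.15 = £1,836.85.
Claim 3 (£3,913): deductible met; 15% of £3,913 = £586.95. Patient pays £586.95; OOP now £2,185.30. Plan pays £3,913 − £586.95 = £3,326.05.
Claim 4 (£5,715): 15% coinsurance on £5,715 = £857.25. That would push OOP to £3,042.55, over the £2,900 cap, so patient pays £2,900 − £2,185.30 = £714.70. Insurer: £5,715 − £714.70 = £5,000.30.
Claim 5 (£1,437): deductible met; 15% of £1,437 = £215.55. Adding that to £2,900 gives £3,115.55, past the £2,900 cap; patient pays only £2,900 − £2,900 = £0. Plan pays £1,437 − £0 = £1,437.
Insurer total: £3,253.80 + £1,836.85 + £3,326.05 + £5,000.30 + £1,437 = £14,854.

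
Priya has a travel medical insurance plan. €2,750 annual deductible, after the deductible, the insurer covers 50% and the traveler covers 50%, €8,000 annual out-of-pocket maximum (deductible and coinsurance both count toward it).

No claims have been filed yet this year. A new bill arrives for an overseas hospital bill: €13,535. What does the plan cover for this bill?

The full €2,750 deductible is still open; €2,750 of this bill applies to it.
After the €2,750 deductible portion, €13,535 − €2,750 = €10,785 is subject to coinsurance.
50% of €10,785 = €5,392.50 falls to the traveler.
So the traveler owes €2,750 + €5,392.50 = €8,142.50 before any cap.
Year-to-date out-of-pocket would reach €0 + €8,142.50 = €8,142.50, above the €8,000 maximum, so the traveler pays only €8,000 − €0 = €8,000.
Insurer pays the balance: €13,535 − €8,000 = €5,535.

€5,535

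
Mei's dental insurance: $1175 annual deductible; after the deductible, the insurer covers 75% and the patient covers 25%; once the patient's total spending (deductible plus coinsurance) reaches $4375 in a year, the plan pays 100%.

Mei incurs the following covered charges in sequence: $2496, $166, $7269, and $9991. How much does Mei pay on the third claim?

$1817.25

Claim 1 — $2496: deductible takes $1175, $1321 remains; patient's 25% is $330.25. Cost to patient: $1505.25. OOP to date $1505.25.
Claim 2 — $166: deductible already satisfied, so patient's share is 25% × $166 = $41.50. Patient owes $41.50 (running OOP $1546.75).
Claim 3 — $7269: deductible met; 25% of $7269 = $1817.25. Cost to patient: $1817.25. OOP to date $3364.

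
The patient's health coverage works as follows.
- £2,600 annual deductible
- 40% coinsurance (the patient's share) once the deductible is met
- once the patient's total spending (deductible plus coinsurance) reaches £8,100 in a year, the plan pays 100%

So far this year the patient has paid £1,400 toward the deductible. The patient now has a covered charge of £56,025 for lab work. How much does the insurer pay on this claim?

Remaining deductible: £2,600 − £1,400 = £1,200.
After the £1,200 deductible portion, £56,025 − £1,200 = £54,825 is subject to coinsurance.
Patient's 40% share of £54,825 is £21,930.
That puts the patient's cost at £1,200 + £21,930 = £23,130 before any cap.
That would bring total out-of-pocket to £24,530, past the £8,100 cap. The patient is capped at £8,100 − £1,400 = £6,700 on this claim.
Insurer pays the balance: £56,025 − £6,700 = £49,325.

£49,325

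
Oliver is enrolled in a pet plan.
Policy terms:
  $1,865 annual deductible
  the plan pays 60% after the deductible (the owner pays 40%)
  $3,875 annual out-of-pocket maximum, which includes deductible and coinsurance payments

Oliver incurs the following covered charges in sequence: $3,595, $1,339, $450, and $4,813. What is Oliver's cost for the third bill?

Claim 1 — $3,595: deductible takes $1,865, $1,730 remains; owner's 40% is $692. Owner owes $2,557 (running OOP $2,557).
Claim 2 — $1,339: deductible met; 40% of $1,339 = $535.60. Owner pays $535.60; OOP now $3,092.60.
Claim 3 — $450: deductible met; 40% of $450 = $180. Owner owes $180 (running OOP $3,272.60).

$180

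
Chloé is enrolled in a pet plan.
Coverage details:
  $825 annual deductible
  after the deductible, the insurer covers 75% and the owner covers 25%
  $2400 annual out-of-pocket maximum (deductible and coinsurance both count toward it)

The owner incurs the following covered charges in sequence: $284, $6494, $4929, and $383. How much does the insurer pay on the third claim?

$4842.25

#1 ($284): all of it applies to the deductible. Owner pays $284; OOP now $284. Plan pays $284 − $284 = $0.
#2 ($6494): $541 finishes the deductible; $5953 goes to coinsurance; 25% of $5953 = $1488.25. Owner owes $2029.25 (running OOP $2313.25). Insurer: $6494 − $2029.25 = $4464.75.
#3 ($4929): deductible met; 25% of $4929 = $1232.25. That would push OOP to $3545.50, over the $2400 cap, so owner pays $2400 − $2313.25 = $86.75. Insurer: $4929 − $86.75 = $4842.25.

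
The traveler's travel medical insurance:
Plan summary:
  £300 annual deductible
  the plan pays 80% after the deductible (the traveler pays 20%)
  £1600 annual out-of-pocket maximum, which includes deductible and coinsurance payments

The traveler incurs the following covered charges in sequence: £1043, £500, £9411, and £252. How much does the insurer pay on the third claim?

Claim 1 — £1043: deductible takes £300, £743 remains; 20% of £743 = £148.60. Cost to traveler: £448.60. OOP to date £448.60. Plan pays £1043 − £448.60 = £594.40.
Claim 2 — £500: deductible already satisfied, so traveler's share is 20% × £500 = £100. Traveler pays £100; OOP now £548.60. Plan pays £500 − £100 = £400.
Claim 3 — £9411: deductible met; 20% of £9411 = £1882.20. Adding that to £548.60 gives £2430.80, past the £1600 cap; traveler pays only £1600 − £548.60 = £1051.40. Plan pays £9411 − £1051.40 = £8359.60.

£8359.60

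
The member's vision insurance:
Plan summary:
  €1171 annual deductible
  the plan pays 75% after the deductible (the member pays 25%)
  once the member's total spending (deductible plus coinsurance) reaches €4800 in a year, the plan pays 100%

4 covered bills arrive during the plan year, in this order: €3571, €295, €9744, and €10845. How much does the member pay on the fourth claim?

€519.25

#1 (€3571): €1171 finishes the deductible; €2400 goes to coinsurance; coinsurance €2400 × 25% = €600. Member pays €1771; OOP now €1771.
#2 (€295): deductible met; 25% of €295 = €73.75. Member pays €73.75; OOP now €1844.75.
#3 (€9744): 25% coinsurance on €9744 = €2436. Member pays €2436; OOP now €4280.75.
#4 (€10845): deductible met; 25% of €10845 = €2711.25. That would push OOP to €6992, over the €4800 cap, so member pays €4800 − €4280.75 = €519.25.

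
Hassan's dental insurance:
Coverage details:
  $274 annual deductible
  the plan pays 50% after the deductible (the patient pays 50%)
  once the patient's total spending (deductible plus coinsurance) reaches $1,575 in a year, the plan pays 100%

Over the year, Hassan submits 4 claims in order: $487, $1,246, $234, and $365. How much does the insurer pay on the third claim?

Bill 1, $487: $274 to deductible, leaving $213; 50% of $213 = $106.50. Patient owes $380.50 (running OOP $380.50). Insurer: $487 − $380.50 = $106.50.
Bill 2, $1,246: deductible already satisfied, so patient's share is 50% × $1,246 = $623. Patient owes $623 (running OOP $1,003.50). Insurer: $1,246 − $623 = $623.
Bill 3, $234: deductible met; 50% of $234 = $117. Patient owes $117 (running OOP $1,120.50). Insurer: $234 − $117 = $117.

$117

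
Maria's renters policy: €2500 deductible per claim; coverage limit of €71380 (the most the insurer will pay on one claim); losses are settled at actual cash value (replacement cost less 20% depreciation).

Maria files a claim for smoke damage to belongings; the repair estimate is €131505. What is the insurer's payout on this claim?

Depreciate 20%: the covered value is €131505 × 0.8 = €105204.
Subtract the deductible: €105204 − €2500 = €102704.
Since €102704 > €71380, the payout is capped at €71380.

€71380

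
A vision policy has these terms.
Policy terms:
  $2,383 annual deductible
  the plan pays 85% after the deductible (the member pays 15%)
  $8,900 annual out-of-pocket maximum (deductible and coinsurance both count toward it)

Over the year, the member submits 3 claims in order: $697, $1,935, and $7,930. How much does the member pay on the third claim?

Claim 1 ($697): entire amount goes to the deductible. Cost to member: $697. OOP to date $697.
Claim 2 ($1,935): $1,686 to deductible, leaving $249; member's 15% is $37.35. Cost to member: $1,723.35. OOP to date $2,420.35.
Claim 3 ($7,930): deductible already satisfied, so member's share is 15% × $7,930 = $1,189.50. Member pays $1,189.50; OOP now $3,609.85.

$1,189.50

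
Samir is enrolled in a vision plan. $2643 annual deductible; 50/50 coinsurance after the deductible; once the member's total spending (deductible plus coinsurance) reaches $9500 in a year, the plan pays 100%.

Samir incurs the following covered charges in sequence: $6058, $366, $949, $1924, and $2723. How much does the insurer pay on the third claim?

$474.50

Bill 1, $6058: deductible takes $2643, $3415 remains; 50% of $3415 = $1707.50. Cost to member: $4350.50. OOP to date $4350.50. Plan pays $6058 − $4350.50 = $1707.50.
Bill 2, $366: deductible met; 50% of $366 = $183. Member pays $183; OOP now $4533.50. Insurer: $366 − $183 = $183.
Bill 3, $949: 50% coinsurance on $949 = $474.50. Member pays $474.50; OOP now $5008. Plan pays $949 − $474.50 = $474.50.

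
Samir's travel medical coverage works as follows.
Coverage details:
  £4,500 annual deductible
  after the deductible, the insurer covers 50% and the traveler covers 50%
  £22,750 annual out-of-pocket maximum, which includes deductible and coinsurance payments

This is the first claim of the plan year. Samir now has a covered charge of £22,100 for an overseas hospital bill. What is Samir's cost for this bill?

Nothing has been paid toward the £4,500 deductible, so the first £4,500 of this charge is applied there.
After the £4,500 deductible portion, £22,100 − £4,500 = £17,600 is subject to coinsurance.
Coinsurance: £17,600 × 50% = £8,800.
That puts the traveler's cost at £4,500 + £8,800 = £13,300 before any cap.
Cumulative spending £0 + £13,300 = £13,300 stays under the £22,750 maximum.

£13,300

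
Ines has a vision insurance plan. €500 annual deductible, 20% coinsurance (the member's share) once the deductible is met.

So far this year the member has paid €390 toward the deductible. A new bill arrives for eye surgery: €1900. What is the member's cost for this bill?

€468

Deductible still to meet: €500 − €390 = €110.
That leaves €1900 − €110 = €1790 for coinsurance.
20% of €1790 = €358 falls to the member.
That puts the member's cost at €110 + €358 = €468.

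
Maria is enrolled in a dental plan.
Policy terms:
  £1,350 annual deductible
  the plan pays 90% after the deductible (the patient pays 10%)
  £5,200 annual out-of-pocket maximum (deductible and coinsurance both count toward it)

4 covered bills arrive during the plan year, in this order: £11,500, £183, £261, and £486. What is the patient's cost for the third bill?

£26.10

Claim 1 (£11,500): £1,350 to deductible, leaving £10,150; coinsurance £10,150 × 10% = £1,015. Cost to patient: £2,365. OOP to date £2,365.
Claim 2 (£183): 10% coinsurance on £183 = £18.30. Patient owes £18.30 (running OOP £2,383.30).
Claim 3 (£261): 10% coinsurance on £261 = £26.10. Cost to patient: £26.10. OOP to date £2,409.40.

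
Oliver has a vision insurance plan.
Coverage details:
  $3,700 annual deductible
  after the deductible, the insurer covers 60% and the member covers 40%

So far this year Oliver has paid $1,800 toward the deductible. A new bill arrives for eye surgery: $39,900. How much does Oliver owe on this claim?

$17,100

Remaining deductible: $3,700 − $1,800 = $1,900.
That leaves $39,900 − $1,900 = $38,000 for coinsurance.
Coinsurance: $38,000 × 40% = $15,200.
That puts the member's cost at $1,900 + $15,200 = $17,100.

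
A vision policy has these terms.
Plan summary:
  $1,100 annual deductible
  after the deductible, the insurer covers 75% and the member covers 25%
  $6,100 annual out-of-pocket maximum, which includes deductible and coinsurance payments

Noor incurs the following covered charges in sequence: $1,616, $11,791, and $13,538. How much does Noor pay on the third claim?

$1,923.25

Claim 1 — $1,616: $1,100 to deductible, leaving $516; 25% of $516 = $129. Cost to member: $1,229. OOP to date $1,229.
Claim 2 — $11,791: deductible met; 25% of $11,791 = $2,947.75. Cost to member: $2,947.75. OOP to date $4,176.75.
Claim 3 — $13,538: deductible met; 25% of $13,538 = $3,384.50. Adding that to $4,176.75 gives $7,561.25, past the $6,100 cap; member pays only $6,100 − $4,176.75 = $1,923.25.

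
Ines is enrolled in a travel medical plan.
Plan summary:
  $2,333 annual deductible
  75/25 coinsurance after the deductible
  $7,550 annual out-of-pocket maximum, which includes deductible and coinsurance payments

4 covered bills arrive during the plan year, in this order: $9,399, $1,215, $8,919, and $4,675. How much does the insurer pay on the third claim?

#1 ($9,399): deductible takes $2,333, $7,066 remains; 25% of $7,066 = $1,766.50. Cost to traveler: $4,099.50. OOP to date $4,099.50. Plan pays $9,399 − $4,099.50 = $5,299.50.
#2 ($1,215): 25% coinsurance on $1,215 = $303.75. Traveler owes $303.75 (running OOP $4,403.25). Plan pays $1,215 − $303.75 = $911.25.
#3 ($8,919): 25% coinsurance on $8,919 = $2,229.75. Traveler pays $2,229.75; OOP now $6,633. Plan pays $8,919 − $2,229.75 = $6,689.25.

$6,689.25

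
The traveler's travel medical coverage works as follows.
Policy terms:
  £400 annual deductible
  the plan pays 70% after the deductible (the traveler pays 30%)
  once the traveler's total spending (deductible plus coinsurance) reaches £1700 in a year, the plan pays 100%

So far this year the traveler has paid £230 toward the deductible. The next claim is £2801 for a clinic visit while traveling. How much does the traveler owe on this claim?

Remaining deductible: £400 − £230 = £170.
That leaves £2801 − £170 = £2631 for coinsurance.
Traveler's 30% share of £2631 is £789.30.
Traveler responsibility before any cap: £170 + £789.30 = £959.30.
Total out-of-pocket so far would be £230 + £959.30 = £1189.30, below the £1700 cap — no reduction.

£959.30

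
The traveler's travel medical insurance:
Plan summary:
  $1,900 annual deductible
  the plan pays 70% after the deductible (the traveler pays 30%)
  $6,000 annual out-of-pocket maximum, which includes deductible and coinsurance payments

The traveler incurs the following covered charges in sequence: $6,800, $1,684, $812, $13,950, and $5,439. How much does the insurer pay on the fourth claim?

$12,068.80

#1 ($6,800): deductible takes $1,900, $4,900 remains; 30% of $4,900 = $1,470. Cost to traveler: $3,370. OOP to date $3,370. Plan pays $6,800 − $3,370 = $3,430.
#2 ($1,684): deductible already satisfied, so traveler's share is 30% × $1,684 = $505.20. Traveler pays $505.20; OOP now $3,875.20. Plan pays $1,684 − $505.20 = $1,178.80.
#3 ($812): 30% coinsurance on $812 = $243.60. Traveler pays $243.60; OOP now $4,118.80. Plan pays $812 − $243.60 = $568.40.
#4 ($13,950): deductible met; 30% of $13,950 = $4,185. OOP would hit $8,303.80 > $6,000, so the cap limits the traveler to $6,000 − $4,118.80 = $1,881.20. Plan pays $13,950 − $1,881.20 = $12,068.80.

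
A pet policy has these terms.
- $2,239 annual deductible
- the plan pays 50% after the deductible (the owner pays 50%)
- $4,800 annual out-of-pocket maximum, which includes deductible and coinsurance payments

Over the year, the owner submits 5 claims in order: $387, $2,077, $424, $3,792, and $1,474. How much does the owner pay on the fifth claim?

#1 ($387): fully absorbed by the deductible. Owner pays $387; OOP now $387.
#2 ($2,077): deductible takes $1,852, $225 remains; coinsurance $225 × 50% = $112.50. Cost to owner: $1,964.50. OOP to date $2,351.50.
#3 ($424): deductible already satisfied, so owner's share is 50% × $424 = $212. Cost to owner: $212. OOP to date $2,563.50.
#4 ($3,792): deductible already satisfied, so owner's share is 50% × $3,792 = $1,896. Owner pays $1,896; OOP now $4,459.50.
#5 ($1,474): 50% coinsurance on $1,474 = $737. OOP would hit $5,196.50 > $4,800, so the cap limits the owner to $4,800 − $4,459.50 = $340.50.

$340.50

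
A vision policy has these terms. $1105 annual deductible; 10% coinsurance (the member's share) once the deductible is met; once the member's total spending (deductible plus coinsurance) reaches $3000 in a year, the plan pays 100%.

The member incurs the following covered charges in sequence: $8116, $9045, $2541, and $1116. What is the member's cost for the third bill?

$254.10

Bill 1, $8116: deductible takes $1105, $7011 remains; member's 10% is $701.10. Member owes $1806.10 (running OOP $1806.10).
Bill 2, $9045: 10% coinsurance on $9045 = $904.50. Member pays $904.50; OOP now $2710.60.
Bill 3, $2541: 10% coinsurance on $2541 = $254.10. Member pays $254.10; OOP now $2964.70.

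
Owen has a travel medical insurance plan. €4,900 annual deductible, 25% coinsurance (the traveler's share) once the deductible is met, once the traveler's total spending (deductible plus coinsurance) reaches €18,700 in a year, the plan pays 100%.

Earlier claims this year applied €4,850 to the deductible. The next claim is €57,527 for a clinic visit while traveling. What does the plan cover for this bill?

Deductible still to meet: €4,900 − €4,850 = €50.
After the €50 deductible portion, €57,527 − €50 = €57,477 is subject to coinsurance.
Traveler's 25% share of €57,477 is €14,369.25.
Traveler responsibility before any cap: €50 + €14,369.25 = €14,419.25.
Adding €14,419.25 to the €4,850 already spent would give €19,269.25, which exceeds the €18,700 cap; the traveler pays just €18,700 − €4,850 = €13,850.
Insurer pays the balance: €57,527 − €13,850 = €43,677.

€43,677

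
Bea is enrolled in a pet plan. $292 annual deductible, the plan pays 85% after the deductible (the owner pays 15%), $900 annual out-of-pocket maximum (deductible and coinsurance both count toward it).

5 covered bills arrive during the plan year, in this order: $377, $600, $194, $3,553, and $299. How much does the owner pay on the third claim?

Claim 1 — $377: $292 to deductible, leaving $85; 15% of $85 = $12.75. Owner pays $304.75; OOP now $304.75.
Claim 2 — $600: deductible already satisfied, so owner's share is 15% × $600 = $90. Owner owes $90 (running OOP $394.75).
Claim 3 — $194: deductible already satisfied, so owner's share is 15% × $194 = $29.10. Owner pays $29.10; OOP now $423.85.

$29.10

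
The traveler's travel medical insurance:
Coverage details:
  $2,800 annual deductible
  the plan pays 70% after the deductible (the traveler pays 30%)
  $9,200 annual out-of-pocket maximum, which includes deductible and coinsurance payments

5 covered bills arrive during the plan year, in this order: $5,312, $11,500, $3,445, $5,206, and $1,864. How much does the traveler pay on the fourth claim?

Bill 1, $5,312: $2,800 to deductible, leaving $2,512; traveler's 30% is $753.60. Traveler owes $3,553.60 (running OOP $3,553.60).
Bill 2, $11,500: 30% coinsurance on $11,500 = $3,450. Traveler owes $3,450 (running OOP $7,003.60).
Bill 3, $3,445: 30% coinsurance on $3,445 = $1,033.50. Traveler owes $1,033.50 (running OOP $8,037.10).
Bill 4, $5,206: deductible met; 30% of $5,206 = $1,561.80. Adding that to $8,037.10 gives $9,598.90, past the $9,200 cap; traveler pays only $9,200 − $8,037.10 = $1,162.90.

$1,162.90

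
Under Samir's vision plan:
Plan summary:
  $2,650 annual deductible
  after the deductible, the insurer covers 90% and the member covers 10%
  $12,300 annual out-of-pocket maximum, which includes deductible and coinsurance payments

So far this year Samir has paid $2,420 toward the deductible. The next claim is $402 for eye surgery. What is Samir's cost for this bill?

Deductible still to meet: $2,650 − $2,420 = $230.
After the $230 deductible portion, $402 − $230 = $172 is subject to coinsurance.
Member's 10% share of $172 is $17.20.
So the member owes $230 + $17.20 = $247.20 before any cap.
Cumulative spending $2,420 + $247.20 = $2,667.20 stays under the $12,300 maximum.

$247.20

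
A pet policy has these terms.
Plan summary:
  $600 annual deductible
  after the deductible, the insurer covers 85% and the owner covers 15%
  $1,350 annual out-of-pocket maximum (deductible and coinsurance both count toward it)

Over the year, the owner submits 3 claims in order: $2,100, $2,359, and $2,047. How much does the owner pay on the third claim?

$171.15

Claim 1 ($2,100): $600 to deductible, leaving $1,500; 15% of $1,500 = $225. Owner owes $825 (running OOP $825).
Claim 2 ($2,359): deductible already satisfied, so owner's share is 15% × $2,359 = $353.85. Owner pays $353.85; OOP now $1,178.85.
Claim 3 ($2,047): 15% coinsurance on $2,047 = $307.05. That would push OOP to $1,485.90, over the $1,350 cap, so owner pays $1,350 − $1,178.85 = $171.15.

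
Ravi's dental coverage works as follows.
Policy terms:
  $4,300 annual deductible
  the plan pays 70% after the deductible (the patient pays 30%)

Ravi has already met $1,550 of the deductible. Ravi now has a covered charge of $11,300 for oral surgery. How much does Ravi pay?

$1,550 of the $4,300 deductible is already met, leaving $2,750.
After the $2,750 deductible portion, $11,300 − $2,750 = $8,550 is subject to coinsurance.
Coinsurance: $8,550 × 30% = $2,565.
So the patient owes $2,750 + $2,565 = $5,315.

$5,315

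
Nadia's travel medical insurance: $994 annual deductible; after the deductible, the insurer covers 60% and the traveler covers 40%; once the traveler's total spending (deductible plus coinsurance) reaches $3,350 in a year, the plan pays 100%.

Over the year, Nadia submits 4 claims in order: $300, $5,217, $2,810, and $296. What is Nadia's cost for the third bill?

$546.80

Bill 1, $300: fully absorbed by the deductible. Traveler pays $300; OOP now $300.
Bill 2, $5,217: $694 finishes the deductible; $4,523 goes to coinsurance; coinsurance $4,523 × 40% = $1,809.20. Traveler owes $2,503.20 (running OOP $2,803.20).
Bill 3, $2,810: 40% coinsurance on $2,810 = $1,124. OOP would hit $3,927.20 > $3,350, so the cap limits the traveler to $3,350 − $2,803.20 = $546.80.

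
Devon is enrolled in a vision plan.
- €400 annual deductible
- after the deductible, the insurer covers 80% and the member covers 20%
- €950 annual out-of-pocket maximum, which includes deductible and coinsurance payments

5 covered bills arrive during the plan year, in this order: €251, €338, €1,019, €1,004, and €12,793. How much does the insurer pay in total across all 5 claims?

Claim 1 — €251: all of it applies to the deductible. Member owes €251 (running OOP €251). Insurer: €251 − €251 = €0.
Claim 2 — €338: €149 to deductible, leaving €189; coinsurance €189 × 20% = €37.80. Cost to member: €186.80. OOP to date €437.80. Insurer: €338 − €186.80 = €151.20.
Claim 3 — €1,019: deductible already satisfied, so member's share is 20% × €1,019 = €203.80. Member owes €203.80 (running OOP €641.60). Insurer: €1,019 − €203.80 = €815.20.
Claim 4 — €1,004: deductible already satisfied, so member's share is 20% × €1,004 = €200.80. Cost to member: €200.80. OOP to date €842.40. Insurer: €1,004 − €200.80 = €803.20.
Claim 5 — €12,793: 20% coinsurance on €12,793 = €2,558.60. Adding that to €842.40 gives €3,401, past the €950 cap; member pays only €950 − €842.40 = €107.60. Insurer: €12,793 − €107.60 = €12,685.40.
Insurer total: €0 + €151.20 + €815.20 + €803.20 + €12,685.40 = €14,455.

€14,455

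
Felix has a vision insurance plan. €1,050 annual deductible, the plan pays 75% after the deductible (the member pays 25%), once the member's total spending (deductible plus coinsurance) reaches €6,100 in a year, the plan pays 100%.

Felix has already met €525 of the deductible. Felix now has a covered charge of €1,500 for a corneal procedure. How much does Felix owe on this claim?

€768.75

Deductible still to meet: €1,050 − €525 = €525.
The remaining €975 (= €1,500 − €525) moves to coinsurance.
25% of €975 = €243.75 falls to the member.
That puts the member's cost at €525 + €243.75 = €768.75 before any cap.
Year-to-date out-of-pocket becomes €525 + €768.75 = €1,293.75, still under the €6,100 maximum, so no cap applies.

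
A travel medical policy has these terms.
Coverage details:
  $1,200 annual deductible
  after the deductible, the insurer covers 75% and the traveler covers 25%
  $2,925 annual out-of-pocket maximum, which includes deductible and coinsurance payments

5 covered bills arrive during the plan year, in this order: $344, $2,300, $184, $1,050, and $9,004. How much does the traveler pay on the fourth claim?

#1 ($344): all of it applies to the deductible. Cost to traveler: $344. OOP to date $344.
#2 ($2,300): deductible takes $856, $1,444 remains; traveler's 25% is $361. Traveler pays $1,217; OOP now $1,561.
#3 ($184): deductible already satisfied, so traveler's share is 25% × $184 = $46. Traveler owes $46 (running OOP $1,607).
#4 ($1,050): deductible already satisfied, so traveler's share is 25% × $1,050 = $262.50. Traveler owes $262.50 (running OOP $1,869.50).

$262.50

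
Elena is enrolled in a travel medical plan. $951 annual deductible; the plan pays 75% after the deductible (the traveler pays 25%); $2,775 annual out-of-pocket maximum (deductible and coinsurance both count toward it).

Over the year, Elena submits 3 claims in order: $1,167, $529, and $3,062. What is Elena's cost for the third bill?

Claim 1 — $1,167: $951 finishes the deductible; $216 goes to coinsurance; traveler's 25% is $54. Cost to traveler: $1,005. OOP to date $1,005.
Claim 2 — $529: 25% coinsurance on $529 = $132.25. Traveler owes $132.25 (running OOP $1,137.25).
Claim 3 — $3,062: deductible already satisfied, so traveler's share is 25% × $3,062 = $765.50. Cost to traveler: $765.50. OOP to date $1,902.75.

$765.50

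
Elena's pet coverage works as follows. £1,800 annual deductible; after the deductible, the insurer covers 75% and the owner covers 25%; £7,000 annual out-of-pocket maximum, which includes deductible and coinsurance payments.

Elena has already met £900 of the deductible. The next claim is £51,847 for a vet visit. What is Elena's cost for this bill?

Deductible still to meet: £1,800 − £900 = £900.
The remaining £50,947 (= £51,847 − £900) moves to coinsurance.
Owner's 25% share of £50,947 is £12,736.75.
So the owner owes £900 + £12,736.75 = £13,636.75 before any cap.
Year-to-date out-of-pocket would reach £900 + £13,636.75 = £14,536.75, above the £7,000 maximum, so the owner pays only £7,000 − £900 = £6,100.

£6,100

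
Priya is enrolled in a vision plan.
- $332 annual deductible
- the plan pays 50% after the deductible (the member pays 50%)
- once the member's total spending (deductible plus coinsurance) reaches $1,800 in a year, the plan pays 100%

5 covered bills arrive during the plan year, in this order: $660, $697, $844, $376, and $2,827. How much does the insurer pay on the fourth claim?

$188

Bill 1, $660: $332 to deductible, leaving $328; coinsurance $328 × 50% = $164. Member pays $496; OOP now $496. Insurer: $660 − $496 = $164.
Bill 2, $697: deductible already satisfied, so member's share is 50% × $697 = $348.50. Member owes $348.50 (running OOP $844.50). Plan pays $697 − $348.50 = $348.50.
Bill 3, $844: deductible met; 50% of $844 = $422. Cost to member: $422. OOP to date $1,266.50. Insurer: $844 − $422 = $422.
Bill 4, $376: deductible met; 50% of $376 = $188. Member pays $188; OOP now $1,454.50. Insurer: $376 − $188 = $188.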